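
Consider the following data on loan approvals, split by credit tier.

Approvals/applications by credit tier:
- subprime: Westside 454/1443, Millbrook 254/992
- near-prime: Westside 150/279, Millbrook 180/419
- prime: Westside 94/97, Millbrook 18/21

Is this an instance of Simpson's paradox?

Subprime: Westside 454/1443 = 31.5%, Millbrook 254/992 = 25.6% → Westside
Near-prime: Westside 150/279 = 53.8%, Millbrook 180/419 = 43.0% → Westside
Prime: Westside 94/97 = 96.9%, Millbrook 18/21 = 85.7% → Westside
Overall: Westside 698/1819 = 38.4%, Millbrook 452/1432 = 31.6% → Westside
Westside wins overall and in every credit group — no reversal.

No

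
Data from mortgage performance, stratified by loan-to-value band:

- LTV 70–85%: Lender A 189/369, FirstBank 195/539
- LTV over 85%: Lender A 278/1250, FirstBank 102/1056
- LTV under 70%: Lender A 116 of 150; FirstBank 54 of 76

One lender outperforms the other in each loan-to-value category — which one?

LTV 70–85%: Lender A 189/369 = 51.2%, FirstBank 195/539 = 36.2% → Lender A
LTV over 85%: Lender A 278/1250 = 22.2%, FirstBank 102/1056 = 9.7% → Lender A
LTV under 70%: Lender A 116/150 = 77.3%, FirstBank 54/76 = 71.1% → Lender A
Lender A has the higher rate in all 3 groups.

Lender A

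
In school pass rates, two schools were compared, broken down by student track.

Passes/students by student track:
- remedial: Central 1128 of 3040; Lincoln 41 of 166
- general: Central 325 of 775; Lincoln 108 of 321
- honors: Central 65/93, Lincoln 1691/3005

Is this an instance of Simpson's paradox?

Remedial: Central 1128/3040 = 37.1%, Lincoln 41/166 = 24.7% → Central
General: Central 325/775 = 41.9%, Lincoln 108/321 = 33.6% → Central
Honors: Central 65/93 = 69.9%, Lincoln 1691/3005 = 56.3% → Central
Overall: Central 1518/3908 = 38.8%, Lincoln 1840/3492 = 52.7% → Lincoln
Central wins each student group but Lincoln wins overall — the comparison reverses. Central's students skew toward remedial, which has a lower base rate.

Yes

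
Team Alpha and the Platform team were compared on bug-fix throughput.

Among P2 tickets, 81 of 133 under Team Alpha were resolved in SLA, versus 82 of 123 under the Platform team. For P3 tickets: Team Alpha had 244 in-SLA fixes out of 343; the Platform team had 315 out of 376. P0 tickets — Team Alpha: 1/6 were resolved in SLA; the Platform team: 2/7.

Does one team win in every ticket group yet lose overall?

No

P2: Team Alpha 81/133 = 60.9%, the Platform team 82/123 = 66.7% → the Platform team
P3: Team Alpha 244/343 = 71.1%, the Platform team 315/376 = 83.8% → the Platform team
P0: Team Alpha 1/6 = 16.7%, the Platform team 2/7 = 28.6% → the Platform team
Overall: Team Alpha 326/482 = 67.6%, the Platform team 399/506 = 78.9% → the Platform team
The Platform team wins overall and in every ticket group — no reversal.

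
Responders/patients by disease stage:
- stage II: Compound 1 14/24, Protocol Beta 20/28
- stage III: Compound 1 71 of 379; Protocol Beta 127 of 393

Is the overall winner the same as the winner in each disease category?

Stage II: Compound 1 14/24 = 58.3%, Protocol Beta 20/28 = 71.4% → Protocol Beta
Stage III: Compound 1 71/379 = 18.7%, Protocol Beta 127/393 = 32.3% → Protocol Beta
Overall: Compound 1 85/403 = 21.1%, Protocol Beta 147/421 = 34.9% → Protocol Beta
Protocol Beta wins overall and in every disease group — no reversal.

Yes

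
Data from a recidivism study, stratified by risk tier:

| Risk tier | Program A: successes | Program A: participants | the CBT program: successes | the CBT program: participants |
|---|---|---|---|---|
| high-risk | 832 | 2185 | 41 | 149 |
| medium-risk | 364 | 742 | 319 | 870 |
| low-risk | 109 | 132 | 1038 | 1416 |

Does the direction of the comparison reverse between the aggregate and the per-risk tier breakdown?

High-risk: Program A 832/2185 = 38.1%, the CBT program 41/149 = 27.5% → Program A
Medium-risk: Program A 364/742 = 49.1%, the CBT program 319/870 = 36.7% → Program A
Low-risk: Program A 109/132 = 82.6%, the CBT program 1038/1416 = 73.3% → Program A
Overall: Program A 1305/3059 = 42.7%, the CBT program 1398/2435 = 57.4% → the CBT program
Program A wins each risk group but the CBT program wins overall — the comparison reverses. Program A's participants skew toward high-risk, which has a lower base rate.

Yes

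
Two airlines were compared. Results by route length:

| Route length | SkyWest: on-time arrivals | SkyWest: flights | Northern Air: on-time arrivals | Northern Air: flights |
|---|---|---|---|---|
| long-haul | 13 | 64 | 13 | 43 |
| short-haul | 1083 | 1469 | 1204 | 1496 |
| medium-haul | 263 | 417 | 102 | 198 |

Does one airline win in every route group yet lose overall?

Long-haul: SkyWest 13/64 = 20.3%, Northern Air 13/43 = 30.2% → Northern Air
Short-haul: SkyWest 1083/1469 = 73.7%, Northern Air 1204/1496 = 80.5% → Northern Air
Medium-haul: SkyWest 263/417 = 63.1%, Northern Air 102/198 = 51.5% → SkyWest
Overall: SkyWest 1359/1950 = 69.7%, Northern Air 1319/1737 = 75.9% → Northern Air
Neither sweeps: SkyWest wins 1 of 3 groups, Northern Air wins 2. Northern Air wins overall but not every group — no Simpson reversal.

No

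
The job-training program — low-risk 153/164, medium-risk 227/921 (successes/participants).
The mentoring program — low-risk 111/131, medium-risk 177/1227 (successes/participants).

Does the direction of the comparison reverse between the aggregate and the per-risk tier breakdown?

Low-risk: the job-training program 153/164 = 93.3%, the mentoring program 111/131 = 84.7% → the job-training program
Medium-risk: the job-training program 227/921 = 24.6%, the mentoring program 177/1227 = 14.4% → the job-training program
Overall: the job-training program 380/1085 = 35.0%, the mentoring program 288/1358 = 21.2% → the job-training program
The job-training program wins overall and in every risk group — no reversal.

No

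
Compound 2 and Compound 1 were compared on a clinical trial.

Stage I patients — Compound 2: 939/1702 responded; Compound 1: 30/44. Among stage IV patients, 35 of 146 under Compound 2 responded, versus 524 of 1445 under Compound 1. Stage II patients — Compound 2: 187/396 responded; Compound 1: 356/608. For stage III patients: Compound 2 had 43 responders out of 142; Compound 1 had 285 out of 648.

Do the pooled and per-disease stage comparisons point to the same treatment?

No

Stage I: Compound 2 939/1702 = 55.2%, Compound 1 30/44 = 68.2% → Compound 1
Stage IV: Compound 2 35/146 = 24.0%, Compound 1 524/1445 = 36.3% → Compound 1
Stage II: Compound 2 187/396 = 47.2%, Compound 1 356/608 = 58.6% → Compound 1
Stage III: Compound 2 43/142 = 30.3%, Compound 1 285/648 = 44.0% → Compound 1
Overall: Compound 2 1204/2386 = 50.5%, Compound 1 1195/2745 = 43.5% → Compound 2
Compound 1 wins each disease group but Compound 2 wins overall — the comparison reverses. Compound 1's patients skew toward stage IV, which has a lower base rate.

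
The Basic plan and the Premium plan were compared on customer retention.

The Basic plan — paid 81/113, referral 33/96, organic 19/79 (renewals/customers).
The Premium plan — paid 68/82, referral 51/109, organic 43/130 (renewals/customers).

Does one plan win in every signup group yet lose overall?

Paid: the Basic plan 81/113 = 71.7%, the Premium plan 68/82 = 82.9% → the Premium plan
Referral: the Basic plan 33/96 = 34.4%, the Premium plan 51/109 = 46.8% → the Premium plan
Organic: the Basic plan 19/79 = 24.1%, the Premium plan 43/130 = 33.1% → the Premium plan
Overall: the Basic plan 133/288 = 46.2%, the Premium plan 162/321 = 50.5% → the Premium plan
The Premium plan wins overall and in every signup group — no reversal.

No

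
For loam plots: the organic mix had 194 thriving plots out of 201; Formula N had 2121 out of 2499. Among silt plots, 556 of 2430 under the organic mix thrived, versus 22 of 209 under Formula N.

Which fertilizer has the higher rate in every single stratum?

Loam: the organic mix 194/201 = 96.5%, Formula N 2121/2499 = 84.9% → the organic mix
Silt: the organic mix 556/2430 = 22.9%, Formula N 22/209 = 10.5% → the organic mix
The organic mix has the higher rate in both groups.

the organic mix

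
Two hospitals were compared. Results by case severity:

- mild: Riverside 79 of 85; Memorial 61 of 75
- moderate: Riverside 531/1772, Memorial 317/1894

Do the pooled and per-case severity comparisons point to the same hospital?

Mild: Riverside 79/85 = 92.9%, Memorial 61/75 = 81.3% → Riverside
Moderate: Riverside 531/1772 = 30.0%, Memorial 317/1894 = 16.7% → Riverside
Overall: Riverside 610/1857 = 32.8%, Memorial 378/1969 = 19.2% → Riverside
Riverside wins overall and in every case group — no reversal.

Yes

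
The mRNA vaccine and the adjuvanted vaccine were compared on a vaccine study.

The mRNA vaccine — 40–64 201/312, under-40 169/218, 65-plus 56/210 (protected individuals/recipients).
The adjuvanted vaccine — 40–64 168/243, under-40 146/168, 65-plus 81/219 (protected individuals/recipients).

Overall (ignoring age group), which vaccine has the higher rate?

40–64: the mRNA vaccine 201/312 = 64.4%, the adjuvanted vaccine 168/243 = 69.1% → the adjuvanted vaccine
Under-40: the mRNA vaccine 169/218 = 77.5%, the adjuvanted vaccine 146/168 = 86.9% → the adjuvanted vaccine
65-plus: the mRNA vaccine 56/210 = 26.7%, the adjuvanted vaccine 81/219 = 37.0% → the adjuvanted vaccine
Overall: the mRNA vaccine 426/740 = 57.6%, the adjuvanted vaccine 395/630 = 62.7% → the adjuvanted vaccine

the adjuvanted vaccine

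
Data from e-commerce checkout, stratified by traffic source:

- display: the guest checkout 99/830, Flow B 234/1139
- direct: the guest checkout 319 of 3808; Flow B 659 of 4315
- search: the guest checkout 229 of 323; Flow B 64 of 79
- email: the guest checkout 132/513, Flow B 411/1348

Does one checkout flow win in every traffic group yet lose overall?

No

Display: the guest checkout 99/830 = 11.9%, Flow B 234/1139 = 20.5% → Flow B
Direct: the guest checkout 319/3808 = 8.4%, Flow B 659/4315 = 15.3% → Flow B
Search: the guest checkout 229/323 = 70.9%, Flow B 64/79 = 81.0% → Flow B
Email: the guest checkout 132/513 = 25.7%, Flow B 411/1348 = 30.5% → Flow B
Overall: the guest checkout 779/5474 = 14.2%, Flow B 1368/6881 = 19.9% → Flow B
Flow B wins overall and in every traffic group — no reversal.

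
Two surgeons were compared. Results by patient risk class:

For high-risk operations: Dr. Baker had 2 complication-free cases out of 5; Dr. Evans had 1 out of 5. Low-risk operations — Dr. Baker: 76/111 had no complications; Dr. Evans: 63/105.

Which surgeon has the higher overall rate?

High-risk: Dr. Baker 2/5 = 40.0%, Dr. Evans 1/5 = 20.0% → Dr. Baker
Low-risk: Dr. Baker 76/111 = 68.5%, Dr. Evans 63/105 = 60.0% → Dr. Baker
Overall: Dr. Baker 78/116 = 67.2%, Dr. Evans 64/110 = 58.2% → Dr. Baker

Dr. Baker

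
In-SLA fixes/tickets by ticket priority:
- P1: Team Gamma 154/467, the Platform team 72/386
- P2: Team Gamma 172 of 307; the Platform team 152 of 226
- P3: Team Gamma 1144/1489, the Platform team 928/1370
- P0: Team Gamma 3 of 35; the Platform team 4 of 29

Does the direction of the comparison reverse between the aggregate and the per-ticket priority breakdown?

P1: Team Gamma 154/467 = 33.0%, the Platform team 72/386 = 18.7% → Team Gamma
P2: Team Gamma 172/307 = 56.0%, the Platform team 152/226 = 67.3% → the Platform team
P3: Team Gamma 1144/1489 = 76.8%, the Platform team 928/1370 = 67.7% → Team Gamma
P0: Team Gamma 3/35 = 8.6%, the Platform team 4/29 = 13.8% → the Platform team
Overall: Team Gamma 1473/2298 = 64.1%, the Platform team 1156/2011 = 57.5% → Team Gamma
Neither sweeps: Team Gamma wins 2 of 4 groups, the Platform team wins 2. Team Gamma wins overall but not every group — no Simpson reversal.

No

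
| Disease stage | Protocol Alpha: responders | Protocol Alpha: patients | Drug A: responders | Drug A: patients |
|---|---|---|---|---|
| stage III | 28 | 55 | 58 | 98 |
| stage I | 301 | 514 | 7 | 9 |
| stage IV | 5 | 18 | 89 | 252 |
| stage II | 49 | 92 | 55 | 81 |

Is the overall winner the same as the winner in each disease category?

Stage III: Protocol Alpha 28/55 = 50.9%, Drug A 58/98 = 59.2% → Drug A
Stage I: Protocol Alpha 301/514 = 58.6%, Drug A 7/9 = 77.8% → Drug A
Stage IV: Protocol Alpha 5/18 = 27.8%, Drug A 89/252 = 35.3% → Drug A
Stage II: Protocol Alpha 49/92 = 53.3%, Drug A 55/81 = 67.9% → Drug A
Overall: Protocol Alpha 383/679 = 56.4%, Drug A 209/440 = 47.5% → Protocol Alpha
Drug A wins each disease group but Protocol Alpha wins overall — the comparison reverses. Drug A's patients skew toward stage IV, which has a lower base rate.

No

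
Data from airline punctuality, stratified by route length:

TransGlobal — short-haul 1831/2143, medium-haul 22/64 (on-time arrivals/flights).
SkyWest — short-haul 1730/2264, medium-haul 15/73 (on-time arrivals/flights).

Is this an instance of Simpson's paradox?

No

Short-haul: TransGlobal 1831/2143 = 85.4%, SkyWest 1730/2264 = 76.4% → TransGlobal
Medium-haul: TransGlobal 22/64 = 34.4%, SkyWest 15/73 = 20.5% → TransGlobal
Overall: TransGlobal 1853/2207 = 84.0%, SkyWest 1745/2337 = 74.7% → TransGlobal
TransGlobal wins overall and in every route group — no reversal.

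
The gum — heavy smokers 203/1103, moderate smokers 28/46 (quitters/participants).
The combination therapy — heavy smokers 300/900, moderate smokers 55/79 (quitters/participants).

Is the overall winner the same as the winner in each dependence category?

Heavy smokers: the gum 203/1103 = 18.4%, the combination therapy 300/900 = 33.3% → the combination therapy
Moderate smokers: the gum 28/46 = 60.9%, the combination therapy 55/79 = 69.6% → the combination therapy
Overall: the gum 231/1149 = 20.1%, the combination therapy 355/979 = 36.3% → the combination therapy
The combination therapy wins overall and in every dependence group — no reversal.

Yes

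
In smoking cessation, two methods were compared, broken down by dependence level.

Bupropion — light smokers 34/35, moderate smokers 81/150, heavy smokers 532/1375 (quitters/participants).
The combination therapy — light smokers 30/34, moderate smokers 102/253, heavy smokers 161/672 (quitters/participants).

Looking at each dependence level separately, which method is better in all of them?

bupropion

Light smokers: bupropion 34/35 = 97.1%, the combination therapy 30/34 = 88.2% → bupropion
Moderate smokers: bupropion 81/150 = 54.0%, the combination therapy 102/253 = 40.3% → bupropion
Heavy smokers: bupropion 532/1375 = 38.7%, the combination therapy 161/672 = 24.0% → bupropion
Bupropion has the higher rate in all 3 groups.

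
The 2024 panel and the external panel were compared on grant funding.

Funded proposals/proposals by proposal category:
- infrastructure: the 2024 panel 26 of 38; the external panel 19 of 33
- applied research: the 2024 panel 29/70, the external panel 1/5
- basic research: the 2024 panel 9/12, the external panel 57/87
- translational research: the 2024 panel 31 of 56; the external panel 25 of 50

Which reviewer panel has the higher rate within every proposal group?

Infrastructure: the 2024 panel 26/38 = 68.4%, the external panel 19/33 = 57.6% → the 2024 panel
Applied research: the 2024 panel 29/70 = 41.4%, the external panel 1/5 = 20.0% → the 2024 panel
Basic research: the 2024 panel 9/12 = 75.0%, the external panel 57/87 = 65.5% → the 2024 panel
Translational research: the 2024 panel 31/56 = 55.4%, the external panel 25/50 = 50.0% → the 2024 panel
The 2024 panel has the higher rate in all 4 groups.

the 2024 panel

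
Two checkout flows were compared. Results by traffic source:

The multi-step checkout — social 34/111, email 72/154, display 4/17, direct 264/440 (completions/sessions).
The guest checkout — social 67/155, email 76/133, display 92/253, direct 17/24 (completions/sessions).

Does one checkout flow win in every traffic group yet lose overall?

Social: the multi-step checkout 34/111 = 30.6%, the guest checkout 67/155 = 43.2% → the guest checkout
Email: the multi-step checkout 72/154 = 46.8%, the guest checkout 76/133 = 57.1% → the guest checkout
Display: the multi-step checkout 4/17 = 23.5%, the guest checkout 92/253 = 36.4% → the guest checkout
Direct: the multi-step checkout 264/440 = 60.0%, the guest checkout 17/24 = 70.8% → the guest checkout
Overall: the multi-step checkout 374/722 = 51.8%, the guest checkout 252/565 = 44.6% → the multi-step checkout
The guest checkout wins each traffic group but the multi-step checkout wins overall — the comparison reverses. The guest checkout's sessions skew toward display, which has a lower base rate.

Yes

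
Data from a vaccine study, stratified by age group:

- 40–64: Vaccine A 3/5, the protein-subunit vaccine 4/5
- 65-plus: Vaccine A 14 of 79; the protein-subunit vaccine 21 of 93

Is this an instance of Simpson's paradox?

No

40–64: Vaccine A 3/5 = 60.0%, the protein-subunit vaccine 4/5 = 80.0% → the protein-subunit vaccine
65-plus: Vaccine A 14/79 = 17.7%, the protein-subunit vaccine 21/93 = 22.6% → the protein-subunit vaccine
Overall: Vaccine A 17/84 = 20.2%, the protein-subunit vaccine 25/98 = 25.5% → the protein-subunit vaccine
The protein-subunit vaccine wins overall and in every age group — no reversal.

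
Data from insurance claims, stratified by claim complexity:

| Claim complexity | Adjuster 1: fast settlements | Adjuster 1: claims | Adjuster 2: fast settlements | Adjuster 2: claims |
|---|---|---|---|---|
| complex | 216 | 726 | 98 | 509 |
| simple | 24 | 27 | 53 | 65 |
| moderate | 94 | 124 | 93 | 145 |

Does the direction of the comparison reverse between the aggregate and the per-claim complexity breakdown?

Complex: Adjuster 1 216/726 = 29.8%, Adjuster 2 98/509 = 19.3% → Adjuster 1
Simple: Adjuster 1 24/27 = 88.9%, Adjuster 2 53/65 = 81.5% → Adjuster 1
Moderate: Adjuster 1 94/124 = 75.8%, Adjuster 2 93/145 = 64.1% → Adjuster 1
Overall: Adjuster 1 334/877 = 38.1%, Adjuster 2 244/719 = 33.9% → Adjuster 1
Adjuster 1 wins overall and in every claim group — no reversal.

No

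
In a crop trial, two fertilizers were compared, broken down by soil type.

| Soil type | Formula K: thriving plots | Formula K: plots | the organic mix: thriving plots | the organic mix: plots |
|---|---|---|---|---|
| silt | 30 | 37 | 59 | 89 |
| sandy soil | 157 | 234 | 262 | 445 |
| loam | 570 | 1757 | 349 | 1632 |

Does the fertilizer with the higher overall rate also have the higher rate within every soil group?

Silt: Formula K 30/37 = 81.1%, the organic mix 59/89 = 66.3% → Formula K
Sandy soil: Formula K 157/234 = 67.1%, the organic mix 262/445 = 58.9% → Formula K
Loam: Formula K 570/1757 = 32.4%, the organic mix 349/1632 = 21.4% → Formula K
Overall: Formula K 757/2028 = 37.3%, the organic mix 670/2166 = 30.9% → Formula K
Formula K wins overall and in every soil group — no reversal.

Yes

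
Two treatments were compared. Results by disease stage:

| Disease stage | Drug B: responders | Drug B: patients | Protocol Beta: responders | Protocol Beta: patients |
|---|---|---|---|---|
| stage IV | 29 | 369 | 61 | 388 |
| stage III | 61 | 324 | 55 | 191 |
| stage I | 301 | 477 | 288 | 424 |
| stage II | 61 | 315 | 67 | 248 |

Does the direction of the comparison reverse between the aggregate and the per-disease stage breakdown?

Stage IV: Drug B 29/369 = 7.9%, Protocol Beta 61/388 = 15.7% → Protocol Beta
Stage III: Drug B 61/324 = 18.8%, Protocol Beta 55/191 = 28.8% → Protocol Beta
Stage I: Drug B 301/477 = 63.1%, Protocol Beta 288/424 = 67.9% → Protocol Beta
Stage II: Drug B 61/315 = 19.4%, Protocol Beta 67/248 = 27.0% → Protocol Beta
Overall: Drug B 452/1485 = 30.4%, Protocol Beta 471/1251 = 37.6% → Protocol Beta
Protocol Beta wins overall and in every disease group — no reversal.

No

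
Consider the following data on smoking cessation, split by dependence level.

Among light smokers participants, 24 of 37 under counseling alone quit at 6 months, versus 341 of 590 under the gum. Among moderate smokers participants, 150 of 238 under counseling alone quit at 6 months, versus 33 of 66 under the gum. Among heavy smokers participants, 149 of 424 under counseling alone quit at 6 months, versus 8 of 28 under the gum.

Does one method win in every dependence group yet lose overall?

Light smokers: counseling alone 24/37 = 64.9%, the gum 341/590 = 57.8% → counseling alone
Moderate smokers: counseling alone 150/238 = 63.0%, the gum 33/66 = 50.0% → counseling alone
Heavy smokers: counseling alone 149/424 = 35.1%, the gum 8/28 = 28.6% → counseling alone
Overall: counseling alone 323/699 = 46.2%, the gum 382/684 = 55.8% → the gum
Counseling alone wins each dependence group but the gum wins overall — the comparison reverses. Counseling alone's participants skew toward heavy smokers, which has a lower base rate.

Yes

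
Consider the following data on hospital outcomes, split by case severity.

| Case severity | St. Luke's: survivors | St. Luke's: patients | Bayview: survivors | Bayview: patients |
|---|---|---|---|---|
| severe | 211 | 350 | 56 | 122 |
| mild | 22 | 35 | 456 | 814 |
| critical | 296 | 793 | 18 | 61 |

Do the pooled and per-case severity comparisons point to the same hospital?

Severe: St. Luke's 211/350 = 60.3%, Bayview 56/122 = 45.9% → St. Luke's
Mild: St. Luke's 22/35 = 62.9%, Bayview 456/814 = 56.0% → St. Luke's
Critical: St. Luke's 296/793 = 37.3%, Bayview 18/61 = 29.5% → St. Luke's
Overall: St. Luke's 529/1178 = 44.9%, Bayview 530/997 = 53.2% → Bayview
St. Luke's wins each case group but Bayview wins overall — the comparison reverses. St. Luke's's patients skew toward critical, which has a lower base rate.

No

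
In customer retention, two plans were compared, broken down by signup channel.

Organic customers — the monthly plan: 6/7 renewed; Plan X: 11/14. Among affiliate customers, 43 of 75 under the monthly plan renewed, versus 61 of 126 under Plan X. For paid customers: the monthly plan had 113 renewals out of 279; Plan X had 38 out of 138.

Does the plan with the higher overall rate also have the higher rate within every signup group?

Yes

Organic: the monthly plan 6/7 = 85.7%, Plan X 11/14 = 78.6% → the monthly plan
Affiliate: the monthly plan 43/75 = 57.3%, Plan X 61/126 = 48.4% → the monthly plan
Paid: the monthly plan 113/279 = 40.5%, Plan X 38/138 = 27.5% → the monthly plan
Overall: the monthly plan 162/361 = 44.9%, Plan X 110/278 = 39.6% → the monthly plan
The monthly plan wins overall and in every signup group — no reversal.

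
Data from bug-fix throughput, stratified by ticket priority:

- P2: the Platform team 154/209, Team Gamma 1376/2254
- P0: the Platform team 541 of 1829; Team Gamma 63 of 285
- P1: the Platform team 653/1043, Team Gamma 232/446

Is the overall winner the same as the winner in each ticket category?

No

P2: the Platform team 154/209 = 73.7%, Team Gamma 1376/2254 = 61.0% → the Platform team
P0: the Platform team 541/1829 = 29.6%, Team Gamma 63/285 = 22.1% → the Platform team
P1: the Platform team 653/1043 = 62.6%, Team Gamma 232/446 = 52.0% → the Platform team
Overall: the Platform team 1348/3081 = 43.8%, Team Gamma 1671/2985 = 56.0% → Team Gamma
The Platform team wins each ticket group but Team Gamma wins overall — the comparison reverses. The Platform team's tickets skew toward P0, which has a lower base rate.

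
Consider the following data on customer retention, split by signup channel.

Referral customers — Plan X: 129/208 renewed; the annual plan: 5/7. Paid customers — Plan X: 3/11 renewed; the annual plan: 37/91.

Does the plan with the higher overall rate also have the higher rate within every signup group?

No

Referral: Plan X 129/208 = 62.0%, the annual plan 5/7 = 71.4% → the annual plan
Paid: Plan X 3/11 = 27.3%, the annual plan 37/91 = 40.7% → the annual plan
Overall: Plan X 132/219 = 60.3%, the annual plan 42/98 = 42.9% → Plan X
The annual plan wins each signup group but Plan X wins overall — the comparison reverses. The annual plan's customers skew toward paid, which has a lower base rate.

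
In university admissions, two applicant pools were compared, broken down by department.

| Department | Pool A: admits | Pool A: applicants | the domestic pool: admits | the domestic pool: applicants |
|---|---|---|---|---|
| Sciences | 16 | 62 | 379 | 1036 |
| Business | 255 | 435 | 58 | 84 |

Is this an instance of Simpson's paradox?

Yes

Sciences: Pool A 16/62 = 25.8%, the domestic pool 379/1036 = 36.6% → the domestic pool
Business: Pool A 255/435 = 58.6%, the domestic pool 58/84 = 69.0% → the domestic pool
Overall: Pool A 271/497 = 54.5%, the domestic pool 437/1120 = 39.0% → Pool A
The domestic pool wins each department group but Pool A wins overall — the comparison reverses. The domestic pool's applicants skew toward Sciences, which has a lower base rate.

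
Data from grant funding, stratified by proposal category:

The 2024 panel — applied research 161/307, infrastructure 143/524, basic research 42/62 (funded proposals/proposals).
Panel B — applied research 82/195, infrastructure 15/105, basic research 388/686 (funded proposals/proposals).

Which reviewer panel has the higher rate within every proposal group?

Applied research: the 2024 panel 161/307 = 52.4%, Panel B 82/195 = 42.1% → the 2024 panel
Infrastructure: the 2024 panel 143/524 = 27.3%, Panel B 15/105 = 14.3% → the 2024 panel
Basic research: the 2024 panel 42/62 = 67.7%, Panel B 388/686 = 56.6% → the 2024 panel
The 2024 panel has the higher rate in all 3 groups.

the 2024 panel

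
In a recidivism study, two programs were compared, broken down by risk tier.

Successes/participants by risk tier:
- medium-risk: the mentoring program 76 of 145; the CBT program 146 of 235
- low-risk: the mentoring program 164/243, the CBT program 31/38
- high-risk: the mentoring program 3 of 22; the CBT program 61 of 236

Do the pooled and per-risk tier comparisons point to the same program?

Medium-risk: the mentoring program 76/145 = 52.4%, the CBT program 146/235 = 62.1% → the CBT program
Low-risk: the mentoring program 164/243 = 67.5%, the CBT program 31/38 = 81.6% → the CBT program
High-risk: the mentoring program 3/22 = 13.6%, the CBT program 61/236 = 25.8% → the CBT program
Overall: the mentoring program 243/410 = 59.3%, the CBT program 238/509 = 46.8% → the mentoring program
The CBT program wins each risk group but the mentoring program wins overall — the comparison reverses. The CBT program's participants skew toward high-risk, which has a lower base rate.

No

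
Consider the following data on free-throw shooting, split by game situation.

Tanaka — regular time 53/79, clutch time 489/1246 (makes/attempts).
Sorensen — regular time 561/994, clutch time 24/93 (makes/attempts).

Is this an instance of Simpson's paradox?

Yes

Regular time: Tanaka 53/79 = 67.1%, Sorensen 561/994 = 56.4% → Tanaka
Clutch time: Tanaka 489/1246 = 39.2%, Sorensen 24/93 = 25.8% → Tanaka
Overall: Tanaka 542/1325 = 40.9%, Sorensen 585/1087 = 53.8% → Sorensen
Tanaka wins each game group but Sorensen wins overall — the comparison reverses. Tanaka's attempts skew toward clutch time, which has a lower base rate.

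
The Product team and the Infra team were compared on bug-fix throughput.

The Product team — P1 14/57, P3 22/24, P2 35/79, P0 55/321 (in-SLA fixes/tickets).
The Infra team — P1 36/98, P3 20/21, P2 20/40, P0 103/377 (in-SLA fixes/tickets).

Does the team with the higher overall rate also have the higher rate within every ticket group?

Yes

P1: the Product team 14/57 = 24.6%, the Infra team 36/98 = 36.7% → the Infra team
P3: the Product team 22/24 = 91.7%, the Infra team 20/21 = 95.2% → the Infra team
P2: the Product team 35/79 = 44.3%, the Infra team 20/40 = 50.0% → the Infra team
P0: the Product team 55/321 = 17.1%, the Infra team 103/377 = 27.3% → the Infra team
Overall: the Product team 126/481 = 26.2%, the Infra team 179/536 = 33.4% → the Infra team
The Infra team wins overall and in every ticket group — no reversal.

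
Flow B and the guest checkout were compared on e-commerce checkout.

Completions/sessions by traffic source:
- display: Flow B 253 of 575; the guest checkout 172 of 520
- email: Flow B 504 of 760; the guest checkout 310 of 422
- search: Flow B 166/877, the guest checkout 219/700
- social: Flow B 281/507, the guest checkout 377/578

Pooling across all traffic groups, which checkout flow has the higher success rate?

the guest checkout

Display: Flow B 253/575 = 44.0%, the guest checkout 172/520 = 33.1% → Flow B
Email: Flow B 504/760 = 66.3%, the guest checkout 310/422 = 73.5% → the guest checkout
Search: Flow B 166/877 = 18.9%, the guest checkout 219/700 = 31.3% → the guest checkout
Social: Flow B 281/507 = 55.4%, the guest checkout 377/578 = 65.2% → the guest checkout
Overall: Flow B 1204/2719 = 44.3%, the guest checkout 1078/2220 = 48.6% → the guest checkout
(Neither sweeps every traffic group, but the guest checkout has the higher pooled rate.)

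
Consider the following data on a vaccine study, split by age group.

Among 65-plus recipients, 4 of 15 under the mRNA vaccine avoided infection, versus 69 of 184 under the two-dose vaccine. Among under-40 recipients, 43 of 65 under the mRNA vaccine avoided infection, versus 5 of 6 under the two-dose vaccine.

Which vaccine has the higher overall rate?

65-plus: the mRNA vaccine 4/15 = 26.7%, the two-dose vaccine 69/184 = 37.5% → the two-dose vaccine
Under-40: the mRNA vaccine 43/65 = 66.2%, the two-dose vaccine 5/6 = 83.3% → the two-dose vaccine
Overall: the mRNA vaccine 47/80 = 58.8%, the two-dose vaccine 74/190 = 38.9% → the mRNA vaccine
(The two-dose vaccine wins every age group but the mRNA vaccine wins overall — the two-dose vaccine's recipients skew toward the low-rate 65-plus group.)

the mRNA vaccine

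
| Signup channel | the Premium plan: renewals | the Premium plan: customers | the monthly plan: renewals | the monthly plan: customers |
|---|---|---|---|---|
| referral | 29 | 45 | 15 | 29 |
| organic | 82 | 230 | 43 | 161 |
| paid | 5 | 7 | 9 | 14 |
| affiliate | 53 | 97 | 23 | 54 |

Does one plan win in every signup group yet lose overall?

Referral: the Premium plan 29/45 = 64.4%, the monthly plan 15/29 = 51.7% → the Premium plan
Organic: the Premium plan 82/230 = 35.7%, the monthly plan 43/161 = 26.7% → the Premium plan
Paid: the Premium plan 5/7 = 71.4%, the monthly plan 9/14 = 64.3% → the Premium plan
Affiliate: the Premium plan 53/97 = 54.6%, the monthly plan 23/54 = 42.6% → the Premium plan
Overall: the Premium plan 169/379 = 44.6%, the monthly plan 90/258 = 34.9% → the Premium plan
The Premium plan wins overall and in every signup group — no reversal.

No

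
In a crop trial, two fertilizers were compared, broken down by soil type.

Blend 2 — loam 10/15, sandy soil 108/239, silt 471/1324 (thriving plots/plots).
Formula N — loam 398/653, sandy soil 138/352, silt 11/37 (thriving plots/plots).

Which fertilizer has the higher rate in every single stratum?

Loam: Blend 2 10/15 = 66.7%, Formula N 398/653 = 60.9% → Blend 2
Sandy soil: Blend 2 108/239 = 45.2%, Formula N 138/352 = 39.2% → Blend 2
Silt: Blend 2 471/1324 = 35.6%, Formula N 11/37 = 29.7% → Blend 2
Blend 2 has the higher rate in all 3 groups.

Blend 2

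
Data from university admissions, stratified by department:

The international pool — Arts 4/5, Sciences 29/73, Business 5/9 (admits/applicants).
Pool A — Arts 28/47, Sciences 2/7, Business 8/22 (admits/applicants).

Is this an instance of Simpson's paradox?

Yes

Arts: the international pool 4/5 = 80.0%, Pool A 28/47 = 59.6% → the international pool
Sciences: the international pool 29/73 = 39.7%, Pool A 2/7 = 28.6% → the international pool
Business: the international pool 5/9 = 55.6%, Pool A 8/22 = 36.4% → the international pool
Overall: the international pool 38/87 = 43.7%, Pool A 38/76 = 50.0% → Pool A
The international pool wins each department group but Pool A wins overall — the comparison reverses. The international pool's applicants skew toward Sciences, which has a lower base rate.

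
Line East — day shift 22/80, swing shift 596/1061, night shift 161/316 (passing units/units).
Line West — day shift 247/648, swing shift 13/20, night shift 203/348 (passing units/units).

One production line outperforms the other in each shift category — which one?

Day shift: Line East 22/80 = 27.5%, Line West 247/648 = 38.1% → Line West
Swing shift: Line East 596/1061 = 56.2%, Line West 13/20 = 65.0% → Line West
Night shift: Line East 161/316 = 50.9%, Line West 203/348 = 58.3% → Line West
Line West has the higher rate in all 3 groups.

Line West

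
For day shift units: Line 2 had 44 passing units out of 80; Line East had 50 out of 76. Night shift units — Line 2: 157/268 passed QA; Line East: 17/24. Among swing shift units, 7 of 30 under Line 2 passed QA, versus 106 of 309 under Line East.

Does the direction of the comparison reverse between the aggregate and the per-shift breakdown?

Yes

Day shift: Line 2 44/80 = 55.0%, Line East 50/76 = 65.8% → Line East
Night shift: Line 2 157/268 = 58.6%, Line East 17/24 = 70.8% → Line East
Swing shift: Line 2 7/30 = 23.3%, Line East 106/309 = 34.3% → Line East
Overall: Line 2 208/378 = 55.0%, Line East 173/409 = 42.3% → Line 2
Line East wins each shift group but Line 2 wins overall — the comparison reverses. Line East's units skew toward swing shift, which has a lower base rate.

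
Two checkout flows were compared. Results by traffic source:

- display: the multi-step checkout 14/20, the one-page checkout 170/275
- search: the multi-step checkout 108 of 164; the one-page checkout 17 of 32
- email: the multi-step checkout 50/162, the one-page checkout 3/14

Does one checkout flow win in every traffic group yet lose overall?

Yes

Display: the multi-step checkout 14/20 = 70.0%, the one-page checkout 170/275 = 61.8% → the multi-step checkout
Search: the multi-step checkout 108/164 = 65.9%, the one-page checkout 17/32 = 53.1% → the multi-step checkout
Email: the multi-step checkout 50/162 = 30.9%, the one-page checkout 3/14 = 21.4% → the multi-step checkout
Overall: the multi-step checkout 172/346 = 49.7%, the one-page checkout 190/321 = 59.2% → the one-page checkout
The multi-step checkout wins each traffic group but the one-page checkout wins overall — the comparison reverses. The multi-step checkout's sessions skew toward email, which has a lower base rate.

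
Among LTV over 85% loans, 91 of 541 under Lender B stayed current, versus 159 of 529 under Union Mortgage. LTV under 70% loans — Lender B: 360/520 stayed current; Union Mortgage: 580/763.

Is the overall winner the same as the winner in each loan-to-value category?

LTV over 85%: Lender B 91/541 = 16.8%, Union Mortgage 159/529 = 30.1% → Union Mortgage
LTV under 70%: Lender B 360/520 = 69.2%, Union Mortgage 580/763 = 76.0% → Union Mortgage
Overall: Lender B 451/1061 = 42.5%, Union Mortgage 739/1292 = 57.2% → Union Mortgage
Union Mortgage wins overall and in every loan-to-value group — no reversal.

Yes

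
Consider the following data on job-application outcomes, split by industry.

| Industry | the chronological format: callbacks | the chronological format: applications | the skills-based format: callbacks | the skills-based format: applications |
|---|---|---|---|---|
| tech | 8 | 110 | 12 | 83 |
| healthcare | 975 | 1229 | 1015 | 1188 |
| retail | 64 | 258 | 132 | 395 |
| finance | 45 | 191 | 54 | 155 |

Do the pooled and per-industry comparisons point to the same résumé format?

Tech: the chronological format 8/110 = 7.3%, the skills-based format 12/83 = 14.5% → the skills-based format
Healthcare: the chronological format 975/1229 = 79.3%, the skills-based format 1015/1188 = 85.4% → the skills-based format
Retail: the chronological format 64/258 = 24.8%, the skills-based format 132/395 = 33.4% → the skills-based format
Finance: the chronological format 45/191 = 23.6%, the skills-based format 54/155 = 34.8% → the skills-based format
Overall: the chronological format 1092/1788 = 61.1%, the skills-based format 1213/1821 = 66.6% → the skills-based format
The skills-based format wins overall and in every industry group — no reversal.

Yes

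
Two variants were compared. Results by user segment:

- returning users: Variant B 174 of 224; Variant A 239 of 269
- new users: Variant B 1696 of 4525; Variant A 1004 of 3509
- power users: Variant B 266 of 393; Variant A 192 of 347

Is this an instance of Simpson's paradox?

No

Returning users: Variant B 174/224 = 77.7%, Variant A 239/269 = 88.8% → Variant A
New users: Variant B 1696/4525 = 37.5%, Variant A 1004/3509 = 28.6% → Variant B
Power users: Variant B 266/393 = 67.7%, Variant A 192/347 = 55.3% → Variant B
Overall: Variant B 2136/5142 = 41.5%, Variant A 1435/4125 = 34.8% → Variant B
Neither sweeps: Variant B wins 2 of 3 groups, Variant A wins 1. Variant B wins overall but not every group — no Simpson reversal.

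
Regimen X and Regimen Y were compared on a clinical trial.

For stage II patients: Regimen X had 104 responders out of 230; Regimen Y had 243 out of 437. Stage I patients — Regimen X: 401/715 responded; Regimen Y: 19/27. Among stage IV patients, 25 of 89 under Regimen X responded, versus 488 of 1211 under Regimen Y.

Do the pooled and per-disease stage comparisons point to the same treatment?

Stage II: Regimen X 104/230 = 45.2%, Regimen Y 243/437 = 55.6% → Regimen Y
Stage I: Regimen X 401/715 = 56.1%, Regimen Y 19/27 = 70.4% → Regimen Y
Stage IV: Regimen X 25/89 = 28.1%, Regimen Y 488/1211 = 40.3% → Regimen Y
Overall: Regimen X 530/1034 = 51.3%, Regimen Y 750/1675 = 44.8% → Regimen X
Regimen Y wins each disease group but Regimen X wins overall — the comparison reverses. Regimen Y's patients skew toward stage IV, which has a lower base rate.

No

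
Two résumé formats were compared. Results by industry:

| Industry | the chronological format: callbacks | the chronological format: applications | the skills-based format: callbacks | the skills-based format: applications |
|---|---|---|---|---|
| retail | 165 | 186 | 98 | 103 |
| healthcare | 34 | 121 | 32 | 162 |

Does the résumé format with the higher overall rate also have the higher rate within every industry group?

Retail: the chronological format 165/186 = 88.7%, the skills-based format 98/103 = 95.1% → the skills-based format
Healthcare: the chronological format 34/121 = 28.1%, the skills-based format 32/162 = 19.8% → the chronological format
Overall: the chronological format 199/307 = 64.8%, the skills-based format 130/265 = 49.1% → the chronological format
Neither sweeps: the chronological format wins 1 of 2 groups, the skills-based format wins 1. The chronological format wins overall but not every group — no Simpson reversal.

No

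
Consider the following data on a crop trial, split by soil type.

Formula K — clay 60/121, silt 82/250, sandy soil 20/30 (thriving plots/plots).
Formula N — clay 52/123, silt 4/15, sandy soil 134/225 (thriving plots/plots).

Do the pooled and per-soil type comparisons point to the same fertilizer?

Clay: Formula K 60/121 = 49.6%, Formula N 52/123 = 42.3% → Formula K
Silt: Formula K 82/250 = 32.8%, Formula N 4/15 = 26.7% → Formula K
Sandy soil: Formula K 20/30 = 66.7%, Formula N 134/225 = 59.6% → Formula K
Overall: Formula K 162/401 = 40.4%, Formula N 190/363 = 52.3% → Formula N
Formula K wins each soil group but Formula N wins overall — the comparison reverses. Formula K's plots skew toward silt, which has a lower base rate.

No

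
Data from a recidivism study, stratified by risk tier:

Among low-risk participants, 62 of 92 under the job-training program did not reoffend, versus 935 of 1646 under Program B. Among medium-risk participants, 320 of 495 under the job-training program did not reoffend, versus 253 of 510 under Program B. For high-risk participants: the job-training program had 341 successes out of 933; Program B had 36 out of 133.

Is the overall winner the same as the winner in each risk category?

No

Low-risk: the job-training program 62/92 = 67.4%, Program B 935/1646 = 56.8% → the job-training program
Medium-risk: the job-training program 320/495 = 64.6%, Program B 253/510 = 49.6% → the job-training program
High-risk: the job-training program 341/933 = 36.5%, Program B 36/133 = 27.1% → the job-training program
Overall: the job-training program 723/1520 = 47.6%, Program B 1224/2289 = 53.5% → Program B
The job-training program wins each risk group but Program B wins overall — the comparison reverses. The job-training program's participants skew toward high-risk, which has a lower base rate.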